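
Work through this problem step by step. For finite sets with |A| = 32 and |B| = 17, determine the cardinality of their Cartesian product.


The Cartesian product A x B contains all ordered pairs (a, b).
|A x B| = |A| * |B| = 32 * 17 = 544

544


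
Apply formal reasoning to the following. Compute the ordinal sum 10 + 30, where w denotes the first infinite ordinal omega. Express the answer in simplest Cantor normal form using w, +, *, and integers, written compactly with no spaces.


Compute 10 + 30.
Ordinal + is associative but NOT commutative; for finite n>0, n + w = w but w + n stays w+n.
Both operands finite; ordinal + agrees with natural +: 10 + 30 = 40.
Result = 40

40


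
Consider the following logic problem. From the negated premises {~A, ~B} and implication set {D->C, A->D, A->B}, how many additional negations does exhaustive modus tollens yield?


Initial negated facts: {~A, ~B}
Apply modus tollens to closure:
  (no implication fires)
Final negated: {~A, ~B}
New negations: {(none)}
Count = 0

0


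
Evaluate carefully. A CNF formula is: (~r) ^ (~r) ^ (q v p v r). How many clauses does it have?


A CNF formula is a conjunction of clauses.
Clauses are separated by ^.
Counting the conjuncts: 3 clauses.

3


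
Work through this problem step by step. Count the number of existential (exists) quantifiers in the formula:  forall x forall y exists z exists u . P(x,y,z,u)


Quantifier prefix: forall x forall y exists z exists u
Mark each quantifier type:
  U U E E
Universal count = 2, Existential count = 2
Asked for existential (exists) quantifiers: 2

2


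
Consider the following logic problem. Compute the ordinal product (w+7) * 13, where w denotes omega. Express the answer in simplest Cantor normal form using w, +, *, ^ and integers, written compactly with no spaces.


Compute (w+7) * 13.
Ordinal * is associative and left-distributive over +, but NOT commutative; for finite n>1, n*w = w but w*n stays w*n.
(w+7) * 13 = (w+7) repeated 13 times. Each intermediate +7 is absorbed by the following w; only the last survives: w*13+7.
Result = w*13+7

w*13+7


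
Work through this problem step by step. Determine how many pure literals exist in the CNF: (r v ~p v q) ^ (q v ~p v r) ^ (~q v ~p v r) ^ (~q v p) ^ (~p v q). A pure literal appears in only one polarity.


Check each variable for pure literal status:
p: mixed (not pure)
q: mixed (not pure)
r: pure positive
Pure literal count = 1

1


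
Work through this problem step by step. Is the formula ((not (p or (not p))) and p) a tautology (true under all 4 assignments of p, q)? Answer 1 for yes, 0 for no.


Check all 4 assignments:
p=0, q=0: 0
p=0, q=1: 0
p=1, q=0: 0
p=1, q=1: 0
Satisfying count = 0/4.
Tautology iff count = 4: no.

0


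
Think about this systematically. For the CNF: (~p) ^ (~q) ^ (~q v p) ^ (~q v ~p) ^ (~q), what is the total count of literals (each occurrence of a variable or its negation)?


Counting literals in each clause:
Clause 1: 1 literal(s)
Clause 2: 1 literal(s)
Clause 3: 2 literal(s)
Clause 4: 2 literal(s)
Clause 5: 1 literal(s)
Total = 7

7


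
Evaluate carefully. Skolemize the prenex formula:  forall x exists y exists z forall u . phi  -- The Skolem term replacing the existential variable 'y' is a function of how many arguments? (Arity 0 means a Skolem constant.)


Quantifier prefix: forall x exists y exists z forall u
'y' is existentially quantified at position 2.
Universal variables preceding it: x
Skolem function arity = 1

1


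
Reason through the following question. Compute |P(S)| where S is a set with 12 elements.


The power set of a set with n elements has 2^n elements.
|P(S)| = 2^12 = 4096

4096


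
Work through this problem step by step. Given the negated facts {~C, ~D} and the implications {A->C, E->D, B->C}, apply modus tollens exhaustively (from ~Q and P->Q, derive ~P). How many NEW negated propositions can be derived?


Initial negated facts: {~C, ~D}
Apply modus tollens to closure:
  ~C and A->C  =>  ~A
  ~D and E->D  =>  ~E
  ~C and B->C  =>  ~B
Final negated: {~A, ~B, ~C, ~D, ~E}
New negations: {~A, ~B, ~E}
Count = 3

3


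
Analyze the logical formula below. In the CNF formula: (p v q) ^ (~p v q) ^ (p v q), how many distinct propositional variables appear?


Identify each variable that appears in the formula.
Variables found: p, q
Count = 2

2


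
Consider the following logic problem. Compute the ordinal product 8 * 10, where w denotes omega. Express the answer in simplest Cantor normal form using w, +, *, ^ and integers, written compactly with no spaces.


Compute 8 * 10.
Ordinal * is associative and left-distributive over +, but NOT commutative; for finite n>1, n*w = w but w*n stays w*n.
Both finite; ordinal * agrees with natural *: 8 * 10 = 80.
Result = 80

80


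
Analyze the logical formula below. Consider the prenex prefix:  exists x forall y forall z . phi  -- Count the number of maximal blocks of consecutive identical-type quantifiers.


Quantifier-type sequence: E A A  (A=forall, E=exists)
Group into maximal same-type runs:
  Ex1 | Ax2
Number of blocks = 2

2


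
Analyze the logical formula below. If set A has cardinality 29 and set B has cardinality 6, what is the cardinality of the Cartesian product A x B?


The Cartesian product A x B contains all ordered pairs (a, b).
|A x B| = |A| * |B| = 29 * 6 = 174

174


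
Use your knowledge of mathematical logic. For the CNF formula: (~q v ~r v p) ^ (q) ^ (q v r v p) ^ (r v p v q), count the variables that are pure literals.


Check each variable for pure literal status:
p: pure positive
q: mixed (not pure)
r: mixed (not pure)
Pure literal count = 1

1


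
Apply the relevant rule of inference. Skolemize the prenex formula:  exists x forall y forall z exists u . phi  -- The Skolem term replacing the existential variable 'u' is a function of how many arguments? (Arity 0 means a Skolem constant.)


Quantifier prefix: exists x forall y forall z exists u
'u' is existentially quantified at position 4.
Universal variables preceding it: y, z
Skolem function arity = 2

2


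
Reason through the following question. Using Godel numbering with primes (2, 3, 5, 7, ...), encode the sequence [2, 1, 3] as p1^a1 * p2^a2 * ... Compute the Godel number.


Encode each element as an exponent of the corresponding prime:
  2^2 = 4
  3^1 = 3
  5^3 = 125
Product = 4 * 3 * 125 = 1500

1500


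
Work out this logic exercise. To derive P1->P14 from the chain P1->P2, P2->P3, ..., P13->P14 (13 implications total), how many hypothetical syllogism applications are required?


With 13 implications in a chain connecting 14 propositions:
P1->P2, P2->P3, ..., P13->P14
Steps needed = (number of implications) - 1 = 13 - 1 = 12

12


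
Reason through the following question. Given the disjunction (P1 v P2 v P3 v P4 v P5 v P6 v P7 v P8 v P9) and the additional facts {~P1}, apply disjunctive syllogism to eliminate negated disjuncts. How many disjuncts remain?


Original disjuncts (9): P1, P2, P3, P4, P5, P6, P7, P8, P9
Negated (eliminate): ~P1
Remaining disjuncts: P2, P3, P4, P5, P6, P7, P8, P9
Count = 9 - 1 = 8

8


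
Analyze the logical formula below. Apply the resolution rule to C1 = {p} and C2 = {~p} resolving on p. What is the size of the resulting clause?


Remove p from C1 and ~p from C2.
C1 remainder: {}
C2 remainder: {}
Union (resolvent): {} (empty clause)
Resolvent has 0 literal(s).

0


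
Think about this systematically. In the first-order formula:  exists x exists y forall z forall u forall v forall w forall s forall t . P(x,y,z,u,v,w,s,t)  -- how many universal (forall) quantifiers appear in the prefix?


Quantifier prefix: exists x exists y forall z forall u forall v forall w forall s forall t
Mark each quantifier type:
  E E U U U U U U
Universal count = 6, Existential count = 2
Asked for universal (forall) quantifiers: 6

6


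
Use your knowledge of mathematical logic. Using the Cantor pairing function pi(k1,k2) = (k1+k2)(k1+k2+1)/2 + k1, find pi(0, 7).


k1 + k2 = 7
(k1+k2)(k1+k2+1)/2 = 7 * 8 / 2 = 28
pi = 28 + 0 = 28

28


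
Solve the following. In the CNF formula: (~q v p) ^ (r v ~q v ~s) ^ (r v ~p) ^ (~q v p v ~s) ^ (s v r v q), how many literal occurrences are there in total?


Counting literals in each clause:
Clause 1: 2 literal(s)
Clause 2: 3 literal(s)
Clause 3: 2 literal(s)
Clause 4: 3 literal(s)
Clause 5: 3 literal(s)
Total = 13

13


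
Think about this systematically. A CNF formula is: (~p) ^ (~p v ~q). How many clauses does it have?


A CNF formula is a conjunction of clauses.
Clauses are separated by ^.
Counting the conjuncts: 2 clauses.

2


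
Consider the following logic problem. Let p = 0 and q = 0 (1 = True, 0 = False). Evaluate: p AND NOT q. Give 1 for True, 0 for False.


p = 0, q = 0
Operation: p AND NOT q
Evaluate: 0 AND NOT 0 = 0

0


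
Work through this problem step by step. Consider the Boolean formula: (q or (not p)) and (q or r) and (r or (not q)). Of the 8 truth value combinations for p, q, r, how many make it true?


Evaluate all 8 assignments for p, q, r:
p=0, q=0, r=0: 0
p=0, q=0, r=1: 1
p=0, q=1, r=0: 0
p=0, q=1, r=1: 1
p=1, q=0, r=0: 0
p=1, q=0, r=1: 0
p=1, q=1, r=0: 0
p=1, q=1, r=1: 1
Satisfying count = 3

3


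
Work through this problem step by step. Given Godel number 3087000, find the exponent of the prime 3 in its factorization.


Factorize 3087000 by dividing by 3 repeatedly.
Division steps: 3 divides 3087000 exactly 2 time(s).
Exponent of 3 = 2

2


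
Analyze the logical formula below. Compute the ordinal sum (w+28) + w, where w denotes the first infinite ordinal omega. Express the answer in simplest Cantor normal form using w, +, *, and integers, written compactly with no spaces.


Compute (w+28) + w.
Ordinal + is associative but NOT commutative; for finite n>0, n + w = w but w + n stays w+n.
(w+28) + w = w + (28+w) = w + w = w*2 (the finite tail 28 is absorbed by the right w).
Result = w*2

w*2


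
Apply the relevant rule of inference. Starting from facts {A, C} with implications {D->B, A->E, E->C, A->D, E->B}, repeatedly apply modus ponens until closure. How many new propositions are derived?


Initial facts: {A, C}
Apply modus ponens to closure:
  A and A->E  =>  E
  A and A->D  =>  D
  E and E->B  =>  B
Final known: {A, B, C, D, E}
New propositions: {B, D, E}
Count = 3

3


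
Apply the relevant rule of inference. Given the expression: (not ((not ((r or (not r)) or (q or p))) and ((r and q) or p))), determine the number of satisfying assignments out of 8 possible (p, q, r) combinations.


Check all 8 assignments:
p=0, q=0, r=0: 1
p=0, q=0, r=1: 1
p=0, q=1, r=0: 1
p=0, q=1, r=1: 1
p=1, q=0, r=0: 1
p=1, q=0, r=1: 1
p=1, q=1, r=0: 1
p=1, q=1, r=1: 1
Count of True = 8

8


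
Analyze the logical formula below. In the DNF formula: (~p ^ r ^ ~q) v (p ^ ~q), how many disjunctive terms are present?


A DNF formula is a disjunction of terms (conjunctions).
Terms are separated by v.
Counting the disjuncts: 2 terms.

2


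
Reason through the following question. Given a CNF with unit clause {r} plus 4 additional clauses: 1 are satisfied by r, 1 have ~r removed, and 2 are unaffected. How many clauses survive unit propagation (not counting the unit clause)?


Satisfied (removed): 1
Shortened (remain): 1
Unchanged (remain): 2
Remaining = 1 + 2 = 3

3


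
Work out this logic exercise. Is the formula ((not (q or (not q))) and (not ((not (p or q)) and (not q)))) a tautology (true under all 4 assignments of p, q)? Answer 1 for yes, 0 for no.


Check all 4 assignments:
p=0, q=0: 0
p=0, q=1: 0
p=1, q=0: 0
p=1, q=1: 0
Satisfying count = 0/4.
Tautology iff count = 4: no.

0


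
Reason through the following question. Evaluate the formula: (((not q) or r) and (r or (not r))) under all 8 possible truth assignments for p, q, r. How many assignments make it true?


Check all 8 assignments:
p=0, q=0, r=0: 1
p=0, q=0, r=1: 1
p=0, q=1, r=0: 0
p=0, q=1, r=1: 1
p=1, q=0, r=0: 1
p=1, q=0, r=1: 1
p=1, q=1, r=0: 0
p=1, q=1, r=1: 1
Count of True = 6

6


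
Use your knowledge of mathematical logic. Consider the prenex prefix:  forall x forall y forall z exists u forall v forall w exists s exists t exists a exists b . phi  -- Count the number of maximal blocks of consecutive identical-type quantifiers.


Quantifier-type sequence: A A A E A A E E E E  (A=forall, E=exists)
Group into maximal same-type runs:
  Ax3 | Ex1 | Ax2 | Ex4
Number of blocks = 4

4


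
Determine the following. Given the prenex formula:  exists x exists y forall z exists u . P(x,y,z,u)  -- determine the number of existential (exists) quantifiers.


Quantifier prefix: exists x exists y forall z exists u
Mark each quantifier type:
  E E U E
Universal count = 1, Existential count = 3
Asked for existential (exists) quantifiers: 3

3


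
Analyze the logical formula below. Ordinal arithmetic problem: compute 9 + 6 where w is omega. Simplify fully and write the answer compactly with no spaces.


Compute 9 + 6.
Ordinal + is associative but NOT commutative; for finite n>0, n + w = w but w + n stays w+n.
Both operands finite; ordinal + agrees with natural +: 9 + 6 = 15.
Result = 15

15


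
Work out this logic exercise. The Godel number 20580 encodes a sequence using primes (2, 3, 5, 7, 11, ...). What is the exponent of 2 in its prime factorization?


Factorize 20580 by dividing by 2 repeatedly.
Division steps: 2 divides 20580 exactly 2 time(s).
Exponent of 2 = 2

2


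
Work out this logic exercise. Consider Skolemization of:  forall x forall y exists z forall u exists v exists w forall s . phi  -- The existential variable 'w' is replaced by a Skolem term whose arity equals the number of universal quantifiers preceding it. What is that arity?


Quantifier prefix: forall x forall y exists z forall u exists v exists w forall s
'w' is existentially quantified at position 6.
Universal variables preceding it: x, y, u
Skolem function arity = 3

3


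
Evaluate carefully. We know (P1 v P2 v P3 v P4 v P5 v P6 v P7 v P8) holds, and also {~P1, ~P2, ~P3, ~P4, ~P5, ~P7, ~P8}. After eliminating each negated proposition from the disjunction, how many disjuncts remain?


Original disjuncts (8): P1, P2, P3, P4, P5, P6, P7, P8
Negated (eliminate): ~P1, ~P2, ~P3, ~P4, ~P5, ~P7, ~P8
Remaining disjuncts: P6
Count = 8 - 7 = 1

1


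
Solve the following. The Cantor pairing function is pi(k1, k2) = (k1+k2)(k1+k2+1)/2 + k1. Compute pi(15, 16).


k1 + k2 = 31
(k1+k2)(k1+k2+1)/2 = 31 * 32 / 2 = 496
pi = 496 + 15 = 511

511


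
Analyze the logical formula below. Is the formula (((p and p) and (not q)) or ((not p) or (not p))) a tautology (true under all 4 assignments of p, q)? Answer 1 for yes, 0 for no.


Check all 4 assignments:
p=0, q=0: 1
p=0, q=1: 1
p=1, q=0: 1
p=1, q=1: 0
Satisfying count = 3/4.
Tautology iff count = 4: no.

0


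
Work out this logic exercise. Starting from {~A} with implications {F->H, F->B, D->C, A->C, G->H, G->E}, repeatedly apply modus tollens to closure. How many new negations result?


Initial negated facts: {~A}
Apply modus tollens to closure:
  (no implication fires)
Final negated: {~A}
New negations: {(none)}
Count = 0

0


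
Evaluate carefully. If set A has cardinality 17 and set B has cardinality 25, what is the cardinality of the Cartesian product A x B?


The Cartesian product A x B contains all ordered pairs (a, b).
|A x B| = |A| * |B| = 17 * 25 = 425

425


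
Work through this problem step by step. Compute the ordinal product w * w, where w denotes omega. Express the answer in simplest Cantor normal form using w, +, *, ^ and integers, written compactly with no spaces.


Compute w * w.
Ordinal * is associative and left-distributive over +, but NOT commutative; for finite n>1, n*w = w but w*n stays w*n.
w * w = w^2 by definition.
Result = w^2

w^2


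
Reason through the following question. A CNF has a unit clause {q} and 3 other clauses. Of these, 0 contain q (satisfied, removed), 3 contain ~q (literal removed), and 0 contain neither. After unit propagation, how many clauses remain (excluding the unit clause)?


Satisfied (removed): 0
Shortened (remain): 3
Unchanged (remain): 0
Remaining = 3 + 0 = 3

3


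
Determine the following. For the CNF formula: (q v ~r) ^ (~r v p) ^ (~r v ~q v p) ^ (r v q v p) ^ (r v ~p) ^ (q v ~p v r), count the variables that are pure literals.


Check each variable for pure literal status:
p: mixed (not pure)
q: mixed (not pure)
r: mixed (not pure)
Pure literal count = 0

0


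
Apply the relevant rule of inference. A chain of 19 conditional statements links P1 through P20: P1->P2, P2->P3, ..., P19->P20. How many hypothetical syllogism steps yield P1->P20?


With 19 implications in a chain connecting 20 propositions:
P1->P2, P2->P3, ..., P19->P20
Steps needed = (number of implications) - 1 = 19 - 1 = 18

18


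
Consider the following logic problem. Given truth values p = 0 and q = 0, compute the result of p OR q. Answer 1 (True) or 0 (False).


p = 0, q = 0
Operation: p OR q
Evaluate: 0 OR 0 = 0

0


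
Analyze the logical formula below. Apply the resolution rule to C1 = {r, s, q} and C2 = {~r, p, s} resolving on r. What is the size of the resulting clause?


Remove r from C1 and ~r from C2.
C1 remainder: {s, q}
C2 remainder: {p, s}
Union (resolvent): {p, q, s}
Resolvent has 3 literal(s).

3


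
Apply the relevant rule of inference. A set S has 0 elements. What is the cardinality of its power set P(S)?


The power set of a set with n elements has 2^n elements.
|P(S)| = 2^0 = 1

1


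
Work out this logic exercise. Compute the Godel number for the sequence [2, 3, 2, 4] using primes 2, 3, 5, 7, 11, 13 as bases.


Encode each element as an exponent of the corresponding prime:
  2^2 = 4
  3^3 = 27
  5^2 = 25
  7^4 = 2401
Product = 4 * 27 * 25 * 2401 = 6482700

6482700


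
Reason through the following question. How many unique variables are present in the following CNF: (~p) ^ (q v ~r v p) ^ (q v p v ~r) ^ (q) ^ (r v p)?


Identify each variable that appears in the formula.
Variables found: p, q, r
Count = 3

3


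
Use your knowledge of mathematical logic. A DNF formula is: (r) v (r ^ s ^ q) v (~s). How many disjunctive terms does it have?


A DNF formula is a disjunction of terms (conjunctions).
Terms are separated by v.
Counting the disjuncts: 3 terms.

3


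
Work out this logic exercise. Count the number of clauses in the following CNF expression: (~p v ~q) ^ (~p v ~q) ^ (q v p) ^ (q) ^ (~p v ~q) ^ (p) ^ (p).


A CNF formula is a conjunction of clauses.
Clauses are separated by ^.
Counting the conjuncts: 7 clauses.

7


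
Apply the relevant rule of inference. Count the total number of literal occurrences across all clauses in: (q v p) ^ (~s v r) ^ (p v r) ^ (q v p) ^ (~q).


Counting literals in each clause:
Clause 1: 2 literal(s)
Clause 2: 2 literal(s)
Clause 3: 2 literal(s)
Clause 4: 2 literal(s)
Clause 5: 1 literal(s)
Total = 9

9


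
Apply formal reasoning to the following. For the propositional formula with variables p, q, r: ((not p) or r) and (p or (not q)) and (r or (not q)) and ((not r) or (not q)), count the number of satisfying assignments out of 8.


Evaluate all 8 assignments for p, q, r:
p=0, q=0, r=0: 1
p=0, q=0, r=1: 1
p=0, q=1, r=0: 0
p=0, q=1, r=1: 0
p=1, q=0, r=0: 0
p=1, q=0, r=1: 1
p=1, q=1, r=0: 0
p=1, q=1, r=1: 0
Satisfying count = 3

3


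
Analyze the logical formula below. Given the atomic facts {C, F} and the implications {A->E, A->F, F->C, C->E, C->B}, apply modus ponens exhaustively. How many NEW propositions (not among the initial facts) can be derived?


Initial facts: {C, F}
Apply modus ponens to closure:
  C and C->E  =>  E
  C and C->B  =>  B
Final known: {B, C, E, F}
New propositions: {B, E}
Count = 2

2


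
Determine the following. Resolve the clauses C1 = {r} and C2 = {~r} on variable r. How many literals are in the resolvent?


Remove r from C1 and ~r from C2.
C1 remainder: {}
C2 remainder: {}
Union (resolvent): {} (empty clause)
Resolvent has 0 literal(s).

0


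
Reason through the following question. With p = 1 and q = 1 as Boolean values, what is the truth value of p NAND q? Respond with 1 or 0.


p = 1, q = 1
Operation: p NAND q
Evaluate: 1 NAND 1 = 0

0


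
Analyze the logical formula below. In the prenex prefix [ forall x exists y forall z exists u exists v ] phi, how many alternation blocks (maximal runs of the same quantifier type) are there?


Quantifier-type sequence: A E A E E  (A=forall, E=exists)
Group into maximal same-type runs:
  Ax1 | Ex1 | Ax1 | Ex2
Number of blocks = 4

4


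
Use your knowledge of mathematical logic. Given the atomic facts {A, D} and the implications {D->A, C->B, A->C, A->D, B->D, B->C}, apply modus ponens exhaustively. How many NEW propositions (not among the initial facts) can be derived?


Initial facts: {A, D}
Apply modus ponens to closure:
  A and A->C  =>  C
  C and C->B  =>  B
Final known: {A, B, C, D}
New propositions: {B, C}
Count = 2

2


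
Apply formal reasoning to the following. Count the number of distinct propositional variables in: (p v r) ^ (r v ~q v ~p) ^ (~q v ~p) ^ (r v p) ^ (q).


Identify each variable that appears in the formula.
Variables found: p, q, r
Count = 3

3


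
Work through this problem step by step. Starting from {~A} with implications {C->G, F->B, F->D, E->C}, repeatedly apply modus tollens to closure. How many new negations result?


Initial negated facts: {~A}
Apply modus tollens to closure:
  (no implication fires)
Final negated: {~A}
New negations: {(none)}
Count = 0

0


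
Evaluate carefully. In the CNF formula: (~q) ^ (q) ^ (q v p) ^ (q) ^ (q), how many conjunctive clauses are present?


A CNF formula is a conjunction of clauses.
Clauses are separated by ^.
Counting the conjuncts: 5 clauses.

5


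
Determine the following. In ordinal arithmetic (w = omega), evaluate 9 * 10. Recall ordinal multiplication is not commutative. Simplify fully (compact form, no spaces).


Compute 9 * 10.
Ordinal * is associative and left-distributive over +, but NOT commutative; for finite n>1, n*w = w but w*n stays w*n.
Both finite; ordinal * agrees with natural *: 9 * 10 = 90.
Result = 90

90


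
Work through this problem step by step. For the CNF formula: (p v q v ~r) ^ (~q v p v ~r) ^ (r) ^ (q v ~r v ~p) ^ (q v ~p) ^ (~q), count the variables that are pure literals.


Check each variable for pure literal status:
p: mixed (not pure)
q: mixed (not pure)
r: mixed (not pure)
Pure literal count = 0

0


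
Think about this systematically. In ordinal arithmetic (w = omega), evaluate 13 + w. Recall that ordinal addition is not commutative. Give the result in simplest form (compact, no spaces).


Compute 13 + w.
Ordinal + is associative but NOT commutative; for finite n>0, n + w = w but w + n stays w+n.
Any finite left addend is absorbed by w on the right: 13 + w = w.
Result = w

w


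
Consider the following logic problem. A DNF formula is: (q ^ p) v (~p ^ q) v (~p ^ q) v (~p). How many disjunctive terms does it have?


A DNF formula is a disjunction of terms (conjunctions).
Terms are separated by v.
Counting the disjuncts: 4 terms.

4


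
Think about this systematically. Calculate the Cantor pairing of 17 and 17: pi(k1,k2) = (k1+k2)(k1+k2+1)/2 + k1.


k1 + k2 = 34
(k1+k2)(k1+k2+1)/2 = 34 * 35 / 2 = 595
pi = 595 + 17 = 612

612


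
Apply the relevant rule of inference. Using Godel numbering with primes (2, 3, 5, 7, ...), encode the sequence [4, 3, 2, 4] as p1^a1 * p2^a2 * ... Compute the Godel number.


Encode each element as an exponent of the corresponding prime:
  2^4 = 16
  3^3 = 27
  5^2 = 25
  7^4 = 2401
Product = 16 * 27 * 25 * 2401 = 25930800

25930800


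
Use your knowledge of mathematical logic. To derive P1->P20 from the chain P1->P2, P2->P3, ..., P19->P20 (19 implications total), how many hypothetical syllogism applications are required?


With 19 implications in a chain connecting 20 propositions:
P1->P2, P2->P3, ..., P19->P20
Steps needed = (number of implications) - 1 = 19 - 1 = 18

18


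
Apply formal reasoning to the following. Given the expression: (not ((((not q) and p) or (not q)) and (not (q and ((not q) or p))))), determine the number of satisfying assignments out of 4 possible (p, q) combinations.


Check all 4 assignments:
p=0, q=0: 0
p=0, q=1: 1
p=1, q=0: 0
p=1, q=1: 1
Count of True = 2

2


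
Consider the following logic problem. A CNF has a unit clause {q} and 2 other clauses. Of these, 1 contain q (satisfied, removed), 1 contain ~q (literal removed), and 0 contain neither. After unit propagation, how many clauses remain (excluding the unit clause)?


Satisfied (removed): 1
Shortened (remain): 1
Unchanged (remain): 0
Remaining = 1 + 0 = 1

1


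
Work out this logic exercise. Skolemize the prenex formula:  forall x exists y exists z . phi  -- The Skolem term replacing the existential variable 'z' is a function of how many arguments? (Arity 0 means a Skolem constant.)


Quantifier prefix: forall x exists y exists z
'z' is existentially quantified at position 3.
Universal variables preceding it: x
Skolem function arity = 1

1


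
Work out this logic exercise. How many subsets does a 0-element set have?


The power set of a set with n elements has 2^n elements.
|P(S)| = 2^0 = 1

1


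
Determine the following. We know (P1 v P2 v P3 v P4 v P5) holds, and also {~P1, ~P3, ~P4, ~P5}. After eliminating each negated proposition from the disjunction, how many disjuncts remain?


Original disjuncts (5): P1, P2, P3, P4, P5
Negated (eliminate): ~P1, ~P3, ~P4, ~P5
Remaining disjuncts: P2
Count = 5 - 4 = 1

1


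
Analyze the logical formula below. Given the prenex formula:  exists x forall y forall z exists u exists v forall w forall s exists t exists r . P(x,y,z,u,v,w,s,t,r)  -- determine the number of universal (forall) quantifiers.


Quantifier prefix: exists x forall y forall z exists u exists v forall w forall s exists t exists r
Mark each quantifier type:
  E U U E E U U E E
Universal count = 4, Existential count = 5
Asked for universal (forall) quantifiers: 4

4


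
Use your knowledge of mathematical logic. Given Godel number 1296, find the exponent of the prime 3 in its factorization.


Factorize 1296 by dividing by 3 repeatedly.
Division steps: 3 divides 1296 exactly 4 time(s).
Exponent of 3 = 4

4


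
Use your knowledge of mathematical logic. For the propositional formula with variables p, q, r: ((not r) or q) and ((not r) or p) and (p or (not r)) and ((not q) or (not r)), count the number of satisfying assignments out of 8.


Evaluate all 8 assignments for p, q, r:
p=0, q=0, r=0: 1
p=0, q=0, r=1: 0
p=0, q=1, r=0: 1
p=0, q=1, r=1: 0
p=1, q=0, r=0: 1
p=1, q=0, r=1: 0
p=1, q=1, r=0: 1
p=1, q=1, r=1: 0
Satisfying count = 4

4


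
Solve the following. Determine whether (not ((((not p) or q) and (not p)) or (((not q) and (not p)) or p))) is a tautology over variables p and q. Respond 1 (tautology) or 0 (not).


Check all 4 assignments:
p=0, q=0: 0
p=0, q=1: 0
p=1, q=0: 0
p=1, q=1: 0
Satisfying count = 0/4.
Tautology iff count = 4: no.

0


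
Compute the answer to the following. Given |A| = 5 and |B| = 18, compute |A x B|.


The Cartesian product A x B contains all ordered pairs (a, b).
|A x B| = |A| * |B| = 5 * 18 = 90

90


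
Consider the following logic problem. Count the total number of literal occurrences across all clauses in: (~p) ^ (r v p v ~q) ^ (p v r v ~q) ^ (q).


Counting literals in each clause:
Clause 1: 1 literal(s)
Clause 2: 3 literal(s)
Clause 3: 3 literal(s)
Clause 4: 1 literal(s)
Total = 8

8


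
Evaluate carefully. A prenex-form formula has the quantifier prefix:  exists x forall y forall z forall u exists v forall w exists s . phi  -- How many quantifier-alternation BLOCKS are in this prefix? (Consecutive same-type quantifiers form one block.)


Quantifier-type sequence: E A A A E A E  (A=forall, E=exists)
Group into maximal same-type runs:
  Ex1 | Ax3 | Ex1 | Ax1 | Ex1
Number of blocks = 5

5


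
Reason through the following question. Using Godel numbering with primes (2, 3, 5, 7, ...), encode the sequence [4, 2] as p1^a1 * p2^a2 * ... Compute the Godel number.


Encode each element as an exponent of the corresponding prime:
  2^4 = 16
  3^2 = 9
Product = 16 * 9 = 144

144


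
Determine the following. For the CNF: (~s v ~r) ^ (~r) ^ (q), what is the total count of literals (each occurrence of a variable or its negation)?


Counting literals in each clause:
Clause 1: 2 literal(s)
Clause 2: 1 literal(s)
Clause 3: 1 literal(s)
Total = 4

4


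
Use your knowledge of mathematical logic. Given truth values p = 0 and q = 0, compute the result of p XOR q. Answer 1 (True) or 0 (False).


p = 0, q = 0
Operation: p XOR q
Evaluate: 0 XOR 0 = 0

0


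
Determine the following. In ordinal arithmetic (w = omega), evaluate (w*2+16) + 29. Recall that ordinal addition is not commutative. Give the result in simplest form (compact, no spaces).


Compute (w*2+16) + 29.
Ordinal + is associative but NOT commutative; for finite n>0, n + w = w but w + n stays w+n.
By associativity: (w*2+16) + 29 = w*2 + (16+29) = w*2+45.
Result = w*2+45

w*2+45


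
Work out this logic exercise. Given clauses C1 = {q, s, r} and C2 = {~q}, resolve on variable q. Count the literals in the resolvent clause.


Remove q from C1 and ~q from C2.
C1 remainder: {s, r}
C2 remainder: {}
Union (resolvent): {r, s}
Resolvent has 2 literal(s).

2


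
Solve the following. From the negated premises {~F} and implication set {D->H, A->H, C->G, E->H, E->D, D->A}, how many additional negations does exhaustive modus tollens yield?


Initial negated facts: {~F}
Apply modus tollens to closure:
  (no implication fires)
Final negated: {~F}
New negations: {(none)}
Count = 0

0


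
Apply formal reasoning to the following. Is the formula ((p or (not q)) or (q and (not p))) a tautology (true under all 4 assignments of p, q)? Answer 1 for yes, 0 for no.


Check all 4 assignments:
p=0, q=0: 1
p=0, q=1: 1
p=1, q=0: 1
p=1, q=1: 1
Satisfying count = 4/4.
Tautology iff count = 4: yes.

1


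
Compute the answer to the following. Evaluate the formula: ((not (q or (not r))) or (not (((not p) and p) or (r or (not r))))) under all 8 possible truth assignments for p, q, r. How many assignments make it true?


Check all 8 assignments:
p=0, q=0, r=0: 0
p=0, q=0, r=1: 1
p=0, q=1, r=0: 0
p=0, q=1, r=1: 0
p=1, q=0, r=0: 0
p=1, q=0, r=1: 1
p=1, q=1, r=0: 0
p=1, q=1, r=1: 0
Count of True = 2

2


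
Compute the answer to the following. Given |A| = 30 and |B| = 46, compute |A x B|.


The Cartesian product A x B contains all ordered pairs (a, b).
|A x B| = |A| * |B| = 30 * 46 = 1380

1380


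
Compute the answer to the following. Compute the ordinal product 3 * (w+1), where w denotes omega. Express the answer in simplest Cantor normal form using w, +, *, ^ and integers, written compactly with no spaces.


Compute 3 * (w+1).
Ordinal * is associative and left-distributive over +, but NOT commutative; for finite n>1, n*w = w but w*n stays w*n.
By left-distributivity: 3 * (w+1) = 3*w + 3*1 = w + 3 = w+3.
Result = w+3

w+3


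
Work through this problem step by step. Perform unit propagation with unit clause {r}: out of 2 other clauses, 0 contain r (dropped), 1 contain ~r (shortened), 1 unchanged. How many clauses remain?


Satisfied (removed): 0
Shortened (remain): 1
Unchanged (remain): 1
Remaining = 1 + 1 = 2

2


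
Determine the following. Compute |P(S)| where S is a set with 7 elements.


The power set of a set with n elements has 2^n elements.
|P(S)| = 2^7 = 128

128


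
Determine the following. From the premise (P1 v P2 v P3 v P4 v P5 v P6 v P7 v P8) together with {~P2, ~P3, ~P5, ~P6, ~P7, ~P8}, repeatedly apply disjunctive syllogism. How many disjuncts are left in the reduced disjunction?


Original disjuncts (8): P1, P2, P3, P4, P5, P6, P7, P8
Negated (eliminate): ~P2, ~P3, ~P5, ~P6, ~P7, ~P8
Remaining disjuncts: P1, P4
Count = 8 - 6 = 2

2


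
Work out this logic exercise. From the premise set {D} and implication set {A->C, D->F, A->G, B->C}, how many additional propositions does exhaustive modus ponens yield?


Initial facts: {D}
Apply modus ponens to closure:
  D and D->F  =>  F
Final known: {D, F}
New propositions: {F}
Count = 1

1


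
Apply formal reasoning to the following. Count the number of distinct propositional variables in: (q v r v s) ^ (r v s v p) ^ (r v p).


Identify each variable that appears in the formula.
Variables found: p, q, r, s
Count = 4

4


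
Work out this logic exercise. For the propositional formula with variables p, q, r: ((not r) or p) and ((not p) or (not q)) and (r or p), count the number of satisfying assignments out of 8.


Evaluate all 8 assignments for p, q, r:
p=0, q=0, r=0: 0
p=0, q=0, r=1: 0
p=0, q=1, r=0: 0
p=0, q=1, r=1: 0
p=1, q=0, r=0: 1
p=1, q=0, r=1: 1
p=1, q=1, r=0: 0
p=1, q=1, r=1: 0
Satisfying count = 2

2


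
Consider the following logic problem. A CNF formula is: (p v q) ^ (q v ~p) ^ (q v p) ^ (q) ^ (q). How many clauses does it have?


A CNF formula is a conjunction of clauses.
Clauses are separated by ^.
Counting the conjuncts: 5 clauses.

5


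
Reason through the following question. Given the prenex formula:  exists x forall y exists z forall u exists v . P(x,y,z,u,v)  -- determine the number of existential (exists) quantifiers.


Quantifier prefix: exists x forall y exists z forall u exists v
Mark each quantifier type:
  E U E U E
Universal count = 2, Existential count = 3
Asked for existential (exists) quantifiers: 3

3


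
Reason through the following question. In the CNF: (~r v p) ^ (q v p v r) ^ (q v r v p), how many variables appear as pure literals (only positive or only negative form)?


Check each variable for pure literal status:
p: pure positive
q: pure positive
r: mixed (not pure)
Pure literal count = 2

2


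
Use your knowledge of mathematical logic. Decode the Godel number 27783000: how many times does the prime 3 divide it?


Factorize 27783000 by dividing by 3 repeatedly.
Division steps: 3 divides 27783000 exactly 4 time(s).
Exponent of 3 = 4

4


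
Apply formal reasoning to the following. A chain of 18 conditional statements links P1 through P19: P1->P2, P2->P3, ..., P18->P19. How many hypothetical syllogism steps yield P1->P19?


With 18 implications in a chain connecting 19 propositions:
P1->P2, P2->P3, ..., P18->P19
Steps needed = (number of implications) - 1 = 18 - 1 = 17

17


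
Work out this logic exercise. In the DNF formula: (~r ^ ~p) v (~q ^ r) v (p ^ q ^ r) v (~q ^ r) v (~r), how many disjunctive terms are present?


A DNF formula is a disjunction of terms (conjunctions).
Terms are separated by v.
Counting the disjuncts: 5 terms.

5


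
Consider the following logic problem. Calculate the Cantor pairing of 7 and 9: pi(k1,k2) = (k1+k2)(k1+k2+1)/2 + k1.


k1 + k2 = 16
(k1+k2)(k1+k2+1)/2 = 16 * 17 / 2 = 136
pi = 136 + 7 = 143

143


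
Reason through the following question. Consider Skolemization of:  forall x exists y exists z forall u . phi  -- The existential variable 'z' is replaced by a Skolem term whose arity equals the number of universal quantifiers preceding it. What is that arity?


Quantifier prefix: forall x exists y exists z forall u
'z' is existentially quantified at position 3.
Universal variables preceding it: x
Skolem function arity = 1

1


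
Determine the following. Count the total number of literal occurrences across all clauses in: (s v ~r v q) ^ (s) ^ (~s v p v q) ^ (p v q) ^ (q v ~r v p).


Counting literals in each clause:
Clause 1: 3 literal(s)
Clause 2: 1 literal(s)
Clause 3: 3 literal(s)
Clause 4: 2 literal(s)
Clause 5: 3 literal(s)
Total = 12

12


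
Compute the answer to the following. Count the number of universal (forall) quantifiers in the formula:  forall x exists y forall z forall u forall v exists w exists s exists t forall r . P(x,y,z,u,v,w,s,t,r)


Quantifier prefix: forall x exists y forall z forall u forall v exists w exists s exists t forall r
Mark each quantifier type:
  U E U U U E E E U
Universal count = 5, Existential count = 4
Asked for universal (forall) quantifiers: 5

5


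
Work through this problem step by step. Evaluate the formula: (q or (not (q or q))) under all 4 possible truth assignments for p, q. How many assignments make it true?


Check all 4 assignments:
p=0, q=0: 1
p=0, q=1: 1
p=1, q=0: 1
p=1, q=1: 1
Count of True = 4

4


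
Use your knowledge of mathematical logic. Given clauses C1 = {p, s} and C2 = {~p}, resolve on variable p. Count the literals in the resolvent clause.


Remove p from C1 and ~p from C2.
C1 remainder: {s}
C2 remainder: {}
Union (resolvent): {s}
Resolvent has 1 literal(s).

1


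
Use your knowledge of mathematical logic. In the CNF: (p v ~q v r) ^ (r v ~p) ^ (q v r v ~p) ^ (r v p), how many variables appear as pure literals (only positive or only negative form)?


Check each variable for pure literal status:
p: mixed (not pure)
q: mixed (not pure)
r: pure positive
Pure literal count = 1

1


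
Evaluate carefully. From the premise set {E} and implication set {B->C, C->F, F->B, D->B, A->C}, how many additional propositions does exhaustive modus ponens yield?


Initial facts: {E}
Apply modus ponens to closure:
  (no implication fires)
Final known: {E}
New propositions: {(none)}
Count = 0

0


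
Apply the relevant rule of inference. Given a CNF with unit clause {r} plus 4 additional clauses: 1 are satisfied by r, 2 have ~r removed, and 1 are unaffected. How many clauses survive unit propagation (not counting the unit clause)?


Satisfied (removed): 1
Shortened (remain): 2
Unchanged (remain): 1
Remaining = 2 + 1 = 3

3


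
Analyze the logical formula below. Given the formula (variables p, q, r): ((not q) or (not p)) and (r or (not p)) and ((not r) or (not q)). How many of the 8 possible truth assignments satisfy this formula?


Evaluate all 8 assignments for p, q, r:
p=0, q=0, r=0: 1
p=0, q=0, r=1: 1
p=0, q=1, r=0: 1
p=0, q=1, r=1: 0
p=1, q=0, r=0: 0
p=1, q=0, r=1: 1
p=1, q=1, r=0: 0
p=1, q=1, r=1: 0
Satisfying count = 4

4


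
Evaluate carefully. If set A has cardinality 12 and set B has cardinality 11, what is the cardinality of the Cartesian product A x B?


The Cartesian product A x B contains all ordered pairs (a, b).
|A x B| = |A| * |B| = 12 * 11 = 132

132


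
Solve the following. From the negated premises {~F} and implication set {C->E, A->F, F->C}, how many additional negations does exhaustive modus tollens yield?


Initial negated facts: {~F}
Apply modus tollens to closure:
  ~F and A->F  =>  ~A
Final negated: {~A, ~F}
New negations: {~A}
Count = 1

1


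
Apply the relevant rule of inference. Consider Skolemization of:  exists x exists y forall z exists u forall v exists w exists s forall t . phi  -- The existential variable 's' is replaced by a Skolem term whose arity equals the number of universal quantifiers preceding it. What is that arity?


Quantifier prefix: exists x exists y forall z exists u forall v exists w exists s forall t
's' is existentially quantified at position 7.
Universal variables preceding it: z, v
Skolem function arity = 2

2


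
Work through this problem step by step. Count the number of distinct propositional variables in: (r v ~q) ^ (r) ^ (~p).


Identify each variable that appears in the formula.
Variables found: p, q, r
Count = 3

3


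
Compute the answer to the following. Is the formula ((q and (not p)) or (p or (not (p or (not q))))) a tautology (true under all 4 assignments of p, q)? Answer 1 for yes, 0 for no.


Check all 4 assignments:
p=0, q=0: 0
p=0, q=1: 1
p=1, q=0: 1
p=1, q=1: 1
Satisfying count = 3/4.
Tautology iff count = 4: no.

0


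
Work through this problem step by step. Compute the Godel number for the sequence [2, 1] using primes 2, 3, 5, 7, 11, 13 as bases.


Encode each element as an exponent of the corresponding prime:
  2^2 = 4
  3^1 = 3
Product = 4 * 3 = 12

12
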